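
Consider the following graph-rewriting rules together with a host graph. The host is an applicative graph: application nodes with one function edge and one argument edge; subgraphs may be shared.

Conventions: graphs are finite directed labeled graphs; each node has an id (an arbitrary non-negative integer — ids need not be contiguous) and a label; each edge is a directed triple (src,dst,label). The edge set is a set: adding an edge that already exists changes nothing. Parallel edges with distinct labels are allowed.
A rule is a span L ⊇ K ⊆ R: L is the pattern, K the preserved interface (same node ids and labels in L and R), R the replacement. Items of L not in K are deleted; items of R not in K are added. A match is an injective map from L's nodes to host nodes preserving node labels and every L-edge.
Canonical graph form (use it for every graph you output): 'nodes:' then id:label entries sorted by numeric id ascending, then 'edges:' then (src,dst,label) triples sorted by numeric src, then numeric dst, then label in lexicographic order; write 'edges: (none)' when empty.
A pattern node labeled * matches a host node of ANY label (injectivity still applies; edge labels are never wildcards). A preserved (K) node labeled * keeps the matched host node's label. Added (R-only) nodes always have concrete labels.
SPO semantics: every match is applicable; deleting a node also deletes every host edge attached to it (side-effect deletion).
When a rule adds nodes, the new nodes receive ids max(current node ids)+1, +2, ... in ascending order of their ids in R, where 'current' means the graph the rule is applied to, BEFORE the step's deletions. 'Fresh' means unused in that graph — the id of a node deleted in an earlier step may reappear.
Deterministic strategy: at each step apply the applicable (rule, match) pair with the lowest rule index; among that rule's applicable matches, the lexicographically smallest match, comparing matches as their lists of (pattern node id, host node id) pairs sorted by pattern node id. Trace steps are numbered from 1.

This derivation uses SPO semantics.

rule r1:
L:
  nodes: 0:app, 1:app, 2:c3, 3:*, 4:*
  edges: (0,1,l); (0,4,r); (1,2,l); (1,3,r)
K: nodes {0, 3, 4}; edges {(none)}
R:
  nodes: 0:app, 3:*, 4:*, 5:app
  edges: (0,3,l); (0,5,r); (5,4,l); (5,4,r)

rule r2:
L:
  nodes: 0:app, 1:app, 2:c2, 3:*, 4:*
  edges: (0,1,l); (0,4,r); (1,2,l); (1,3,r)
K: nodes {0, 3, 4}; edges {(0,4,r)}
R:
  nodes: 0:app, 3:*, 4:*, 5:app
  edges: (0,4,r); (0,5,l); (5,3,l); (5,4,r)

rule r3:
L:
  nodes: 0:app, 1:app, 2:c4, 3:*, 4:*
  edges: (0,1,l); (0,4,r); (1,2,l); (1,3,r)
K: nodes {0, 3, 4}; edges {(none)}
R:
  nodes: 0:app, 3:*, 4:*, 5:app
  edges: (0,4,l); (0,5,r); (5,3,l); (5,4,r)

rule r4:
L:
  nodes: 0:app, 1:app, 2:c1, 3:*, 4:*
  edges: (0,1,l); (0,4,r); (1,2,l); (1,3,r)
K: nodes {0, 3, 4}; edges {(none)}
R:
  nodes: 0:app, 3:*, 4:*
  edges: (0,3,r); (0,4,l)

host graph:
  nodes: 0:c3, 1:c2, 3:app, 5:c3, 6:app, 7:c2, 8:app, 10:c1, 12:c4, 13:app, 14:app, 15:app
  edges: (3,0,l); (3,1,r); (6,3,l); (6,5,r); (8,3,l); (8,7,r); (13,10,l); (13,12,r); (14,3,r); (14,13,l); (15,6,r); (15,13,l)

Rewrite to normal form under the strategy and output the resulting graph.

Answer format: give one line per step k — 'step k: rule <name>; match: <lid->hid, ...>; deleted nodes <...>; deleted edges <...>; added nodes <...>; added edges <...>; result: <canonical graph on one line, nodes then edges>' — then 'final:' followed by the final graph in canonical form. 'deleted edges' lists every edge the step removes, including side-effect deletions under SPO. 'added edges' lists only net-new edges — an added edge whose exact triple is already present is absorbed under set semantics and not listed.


step 1: rule r1; match: 0->6, 1->3, 2->0, 3->1, 4->5; deleted nodes 0, 3; deleted edges (3,0,l); (3,1,r); (6,3,l); (6,5,r); (8,3,l); (14,3,r); added nodes 16; added edges (6,1,l); (6,16,r); (16,5,l); (16,5,r); result: nodes: 1:c2, 5:c3, 6:app, 7:c2, 8:app, 10:c1, 12:c4, 13:app, 14:app, 15:app, 16:app edges: (6,1,l); (6,16,r); (8,7,r); (13,10,l); (13,12,r); (14,13,l); (15,6,r); (15,13,l); (16,5,l); (16,5,r)
step 2: rule r4; match: 0->15, 1->13, 2->10, 3->12, 4->6; deleted nodes 10, 13; deleted edges (13,10,l); (13,12,r); (14,13,l); (15,6,r); (15,13,l); added nodes (none); added edges (15,6,l); (15,12,r); result: nodes: 1:c2, 5:c3, 6:app, 7:c2, 8:app, 12:c4, 14:app, 15:app, 16:app edges: (6,1,l); (6,16,r); (8,7,r); (15,6,l); (15,12,r); (16,5,l); (16,5,r)
step 3: rule r2; match: 0->15, 1->6, 2->1, 3->16, 4->12; deleted nodes 1, 6; deleted edges (6,1,l); (6,16,r); (15,6,l); added nodes 17; added edges (15,17,l); (17,12,r); (17,16,l); result: nodes: 5:c3, 7:c2, 8:app, 12:c4, 14:app, 15:app, 16:app, 17:app edges: (8,7,r); (15,12,r); (15,17,l); (16,5,l); (16,5,r); (17,12,r); (17,16,l)
final:
nodes: 5:c3, 7:c2, 8:app, 12:c4, 14:app, 15:app, 16:app, 17:app
edges: (8,7,r); (15,12,r); (15,17,l); (16,5,l); (16,5,r); (17,12,r); (17,16,l)


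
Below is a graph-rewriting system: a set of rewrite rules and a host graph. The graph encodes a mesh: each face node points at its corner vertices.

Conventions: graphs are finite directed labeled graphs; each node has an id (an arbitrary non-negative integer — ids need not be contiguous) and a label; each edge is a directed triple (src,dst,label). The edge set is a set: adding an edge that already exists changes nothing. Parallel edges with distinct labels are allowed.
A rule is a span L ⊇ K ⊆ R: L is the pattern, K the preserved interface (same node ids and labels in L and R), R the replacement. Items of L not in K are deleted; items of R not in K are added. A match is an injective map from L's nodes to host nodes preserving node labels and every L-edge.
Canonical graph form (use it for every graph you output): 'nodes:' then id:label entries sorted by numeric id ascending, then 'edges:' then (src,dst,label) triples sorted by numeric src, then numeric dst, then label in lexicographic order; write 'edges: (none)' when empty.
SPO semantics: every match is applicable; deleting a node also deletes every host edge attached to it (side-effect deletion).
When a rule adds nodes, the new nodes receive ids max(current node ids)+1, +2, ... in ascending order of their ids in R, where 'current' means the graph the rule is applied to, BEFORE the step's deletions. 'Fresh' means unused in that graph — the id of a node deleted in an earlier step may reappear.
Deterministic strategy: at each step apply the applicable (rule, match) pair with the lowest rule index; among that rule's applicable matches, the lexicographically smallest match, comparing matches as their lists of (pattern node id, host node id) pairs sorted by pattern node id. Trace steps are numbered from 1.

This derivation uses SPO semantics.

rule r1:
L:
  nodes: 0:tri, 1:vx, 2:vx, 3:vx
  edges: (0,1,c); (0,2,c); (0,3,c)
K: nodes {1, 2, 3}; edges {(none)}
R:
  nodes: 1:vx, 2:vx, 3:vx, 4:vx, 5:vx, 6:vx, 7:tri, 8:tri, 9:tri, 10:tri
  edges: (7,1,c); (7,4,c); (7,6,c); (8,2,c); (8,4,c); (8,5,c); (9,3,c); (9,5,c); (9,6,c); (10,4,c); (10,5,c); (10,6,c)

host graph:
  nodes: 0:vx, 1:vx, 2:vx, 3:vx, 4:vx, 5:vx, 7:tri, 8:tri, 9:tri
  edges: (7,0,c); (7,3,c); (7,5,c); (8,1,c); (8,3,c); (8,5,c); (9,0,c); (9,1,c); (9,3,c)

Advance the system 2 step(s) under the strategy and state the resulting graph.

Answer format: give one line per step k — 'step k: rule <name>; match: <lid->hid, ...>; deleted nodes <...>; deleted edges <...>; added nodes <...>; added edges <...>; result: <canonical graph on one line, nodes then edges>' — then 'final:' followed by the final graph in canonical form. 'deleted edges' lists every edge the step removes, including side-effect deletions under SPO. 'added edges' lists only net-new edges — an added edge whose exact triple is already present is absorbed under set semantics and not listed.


step 1: rule r1; match: 0->7, 1->0, 2->3, 3->5; deleted nodes 7; deleted edges (7,0,c); (7,3,c); (7,5,c); added nodes 10, 11, 12, 13, 14, 15, 16; added edges (13,0,c); (13,10,c); (13,12,c); (14,3,c); (14,10,c); (14,11,c); (15,5,c); (15,11,c); (15,12,c); (16,10,c); (16,11,c); (16,12,c); result: nodes: 0:vx, 1:vx, 2:vx, 3:vx, 4:vx, 5:vx, 8:tri, 9:tri, 10:vx, 11:vx, 12:vx, 13:tri, 14:tri, 15:tri, 16:tri edges: (8,1,c); (8,3,c); (8,5,c); (9,0,c); (9,1,c); (9,3,c); (13,0,c); (13,10,c); (13,12,c); (14,3,c); (14,10,c); (14,11,c); (15,5,c); (15,11,c); (15,12,c); (16,10,c); (16,11,c); (16,12,c)
step 2: rule r1; match: 0->8, 1->1, 2->3, 3->5; deleted nodes 8; deleted edges (8,1,c); (8,3,c); (8,5,c); added nodes 17, 18, 19, 20, 21, 22, 23; added edges (20,1,c); (20,17,c); (20,19,c); (21,3,c); (21,17,c); (21,18,c); (22,5,c); (22,18,c); (22,19,c); (23,17,c); (23,18,c); (23,19,c); result: nodes: 0:vx, 1:vx, 2:vx, 3:vx, 4:vx, 5:vx, 9:tri, 10:vx, 11:vx, 12:vx, 13:tri, 14:tri, 15:tri, 16:tri, 17:vx, 18:vx, 19:vx, 20:tri, 21:tri, 22:tri, 23:tri edges: (9,0,c); (9,1,c); (9,3,c); (13,0,c); (13,10,c); (13,12,c); (14,3,c); (14,10,c); (14,11,c); (15,5,c); (15,11,c); (15,12,c); (16,10,c); (16,11,c); (16,12,c); (20,1,c); (20,17,c); (20,19,c); (21,3,c); (21,17,c); (21,18,c); (22,5,c); (22,18,c); (22,19,c); (23,17,c); (23,18,c); (23,19,c)
final:
nodes: 0:vx, 1:vx, 2:vx, 3:vx, 4:vx, 5:vx, 9:tri, 10:vx, 11:vx, 12:vx, 13:tri, 14:tri, 15:tri, 16:tri, 17:vx, 18:vx, 19:vx, 20:tri, 21:tri, 22:tri, 23:tri
edges: (9,0,c); (9,1,c); (9,3,c); (13,0,c); (13,10,c); (13,12,c); (14,3,c); (14,10,c); (14,11,c); (15,5,c); (15,11,c); (15,12,c); (16,10,c); (16,11,c); (16,12,c); (20,1,c); (20,17,c); (20,19,c); (21,3,c); (21,17,c); (21,18,c); (22,5,c); (22,18,c); (22,19,c); (23,17,c); (23,18,c); (23,19,c)


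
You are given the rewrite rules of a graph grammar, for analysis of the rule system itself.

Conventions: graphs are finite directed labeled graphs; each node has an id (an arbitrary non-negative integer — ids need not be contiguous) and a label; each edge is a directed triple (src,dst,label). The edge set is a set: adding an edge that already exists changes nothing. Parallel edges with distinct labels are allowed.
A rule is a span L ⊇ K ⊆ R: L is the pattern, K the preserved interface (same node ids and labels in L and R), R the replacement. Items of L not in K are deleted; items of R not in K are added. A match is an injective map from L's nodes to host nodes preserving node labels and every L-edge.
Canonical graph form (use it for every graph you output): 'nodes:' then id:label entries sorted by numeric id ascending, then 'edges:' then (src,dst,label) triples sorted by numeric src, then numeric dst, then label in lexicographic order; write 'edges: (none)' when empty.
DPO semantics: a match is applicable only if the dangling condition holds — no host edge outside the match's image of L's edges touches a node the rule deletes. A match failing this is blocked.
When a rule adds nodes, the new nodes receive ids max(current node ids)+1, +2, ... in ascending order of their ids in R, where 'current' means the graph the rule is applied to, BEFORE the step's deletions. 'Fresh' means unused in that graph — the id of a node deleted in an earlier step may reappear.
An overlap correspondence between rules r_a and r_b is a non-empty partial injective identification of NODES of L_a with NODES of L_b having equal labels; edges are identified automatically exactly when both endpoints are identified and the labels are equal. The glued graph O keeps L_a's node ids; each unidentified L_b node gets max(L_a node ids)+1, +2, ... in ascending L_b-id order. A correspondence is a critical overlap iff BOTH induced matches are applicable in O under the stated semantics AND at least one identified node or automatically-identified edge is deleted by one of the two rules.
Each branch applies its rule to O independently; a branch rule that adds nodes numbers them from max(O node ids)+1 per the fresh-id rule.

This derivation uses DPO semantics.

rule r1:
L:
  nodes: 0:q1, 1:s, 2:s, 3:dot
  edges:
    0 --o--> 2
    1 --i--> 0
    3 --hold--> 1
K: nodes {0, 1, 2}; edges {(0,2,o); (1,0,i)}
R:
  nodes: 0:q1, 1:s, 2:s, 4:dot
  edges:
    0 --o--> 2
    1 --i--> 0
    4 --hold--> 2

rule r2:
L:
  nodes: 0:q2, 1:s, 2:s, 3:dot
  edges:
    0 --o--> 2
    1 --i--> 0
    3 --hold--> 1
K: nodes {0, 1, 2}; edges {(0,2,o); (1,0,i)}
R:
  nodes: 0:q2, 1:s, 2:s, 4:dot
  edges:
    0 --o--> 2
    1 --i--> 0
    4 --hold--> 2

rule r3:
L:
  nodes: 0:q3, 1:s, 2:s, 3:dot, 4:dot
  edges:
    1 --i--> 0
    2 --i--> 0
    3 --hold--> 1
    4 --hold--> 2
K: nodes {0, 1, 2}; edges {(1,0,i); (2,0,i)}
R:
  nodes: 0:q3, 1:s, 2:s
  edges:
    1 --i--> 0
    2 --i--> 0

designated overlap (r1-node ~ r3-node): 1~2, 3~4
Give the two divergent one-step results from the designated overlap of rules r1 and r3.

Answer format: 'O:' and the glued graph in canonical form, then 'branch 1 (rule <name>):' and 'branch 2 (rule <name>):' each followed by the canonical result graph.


O:
nodes: 0:q1, 1:s, 2:s, 3:dot, 4:q3, 5:s, 6:dot
edges: (0,2,o); (1,0,i); (1,4,i); (3,1,hold); (5,4,i); (6,5,hold)
branch 1 (rule r1):
nodes: 0:q1, 1:s, 2:s, 4:q3, 5:s, 6:dot, 7:dot
edges: (0,2,o); (1,0,i); (1,4,i); (5,4,i); (6,5,hold); (7,2,hold)
branch 2 (rule r3):
nodes: 0:q1, 1:s, 2:s, 4:q3, 5:s
edges: (0,2,o); (1,0,i); (1,4,i); (5,4,i)


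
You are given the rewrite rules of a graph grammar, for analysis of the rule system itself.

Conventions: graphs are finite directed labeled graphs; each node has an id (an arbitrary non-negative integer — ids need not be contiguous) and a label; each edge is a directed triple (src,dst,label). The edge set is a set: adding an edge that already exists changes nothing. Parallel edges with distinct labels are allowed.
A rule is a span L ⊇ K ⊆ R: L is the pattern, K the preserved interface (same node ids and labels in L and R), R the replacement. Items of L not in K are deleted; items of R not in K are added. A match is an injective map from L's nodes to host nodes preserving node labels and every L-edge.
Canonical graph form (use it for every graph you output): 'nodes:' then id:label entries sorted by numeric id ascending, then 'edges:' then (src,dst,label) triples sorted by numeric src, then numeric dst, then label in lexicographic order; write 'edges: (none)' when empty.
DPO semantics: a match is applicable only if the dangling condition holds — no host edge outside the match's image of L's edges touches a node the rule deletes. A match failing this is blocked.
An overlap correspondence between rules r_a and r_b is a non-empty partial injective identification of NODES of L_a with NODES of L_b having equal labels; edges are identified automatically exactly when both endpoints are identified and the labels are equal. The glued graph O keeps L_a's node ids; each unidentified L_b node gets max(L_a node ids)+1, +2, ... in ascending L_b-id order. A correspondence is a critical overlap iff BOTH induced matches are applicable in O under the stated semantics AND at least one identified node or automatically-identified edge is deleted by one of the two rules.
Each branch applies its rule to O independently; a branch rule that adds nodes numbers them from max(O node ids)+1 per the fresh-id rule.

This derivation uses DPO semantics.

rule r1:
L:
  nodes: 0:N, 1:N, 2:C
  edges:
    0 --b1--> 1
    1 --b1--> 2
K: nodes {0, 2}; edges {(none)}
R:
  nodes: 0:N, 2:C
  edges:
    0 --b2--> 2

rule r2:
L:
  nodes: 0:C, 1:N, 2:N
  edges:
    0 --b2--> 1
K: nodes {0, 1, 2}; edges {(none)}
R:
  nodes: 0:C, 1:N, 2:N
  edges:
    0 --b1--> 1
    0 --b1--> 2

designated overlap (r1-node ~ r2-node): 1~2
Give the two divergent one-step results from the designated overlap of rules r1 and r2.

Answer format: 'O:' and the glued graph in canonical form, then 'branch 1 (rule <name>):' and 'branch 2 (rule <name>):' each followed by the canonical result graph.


O:
nodes: 0:N, 1:N, 2:C, 3:C, 4:N
edges: (0,1,b1); (1,2,b1); (3,4,b2)
branch 1 (rule r1):
nodes: 0:N, 2:C, 3:C, 4:N
edges: (0,2,b2); (3,4,b2)
branch 2 (rule r2):
nodes: 0:N, 1:N, 2:C, 3:C, 4:N
edges: (0,1,b1); (1,2,b1); (3,1,b1); (3,4,b1)


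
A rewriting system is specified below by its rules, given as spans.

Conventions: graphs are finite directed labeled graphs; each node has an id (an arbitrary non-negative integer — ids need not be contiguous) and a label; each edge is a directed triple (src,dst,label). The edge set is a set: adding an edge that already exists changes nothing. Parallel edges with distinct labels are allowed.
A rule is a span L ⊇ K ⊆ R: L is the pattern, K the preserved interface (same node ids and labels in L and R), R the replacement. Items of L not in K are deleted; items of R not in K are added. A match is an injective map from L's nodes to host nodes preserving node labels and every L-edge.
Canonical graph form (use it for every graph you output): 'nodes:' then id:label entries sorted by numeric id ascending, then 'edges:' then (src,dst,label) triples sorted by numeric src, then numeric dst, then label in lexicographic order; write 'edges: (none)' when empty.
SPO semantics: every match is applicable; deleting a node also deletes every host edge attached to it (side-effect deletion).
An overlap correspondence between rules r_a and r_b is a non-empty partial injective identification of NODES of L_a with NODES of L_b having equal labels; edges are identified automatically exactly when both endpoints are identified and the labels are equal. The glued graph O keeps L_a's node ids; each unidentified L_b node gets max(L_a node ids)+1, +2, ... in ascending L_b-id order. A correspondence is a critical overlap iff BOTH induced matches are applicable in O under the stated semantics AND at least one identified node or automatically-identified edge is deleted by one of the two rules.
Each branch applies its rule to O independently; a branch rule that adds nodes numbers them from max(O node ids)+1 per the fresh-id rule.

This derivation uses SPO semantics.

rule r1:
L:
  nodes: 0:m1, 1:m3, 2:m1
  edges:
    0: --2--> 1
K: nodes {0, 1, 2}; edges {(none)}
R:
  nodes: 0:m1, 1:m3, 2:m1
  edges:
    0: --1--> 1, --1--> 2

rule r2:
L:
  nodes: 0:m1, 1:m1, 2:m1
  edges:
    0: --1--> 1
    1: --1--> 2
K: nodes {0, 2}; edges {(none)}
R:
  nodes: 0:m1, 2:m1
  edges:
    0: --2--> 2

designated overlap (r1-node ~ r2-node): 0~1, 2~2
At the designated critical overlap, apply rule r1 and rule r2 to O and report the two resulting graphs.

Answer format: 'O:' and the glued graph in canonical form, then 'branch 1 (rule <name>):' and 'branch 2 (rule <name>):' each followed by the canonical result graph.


O:
nodes: 0:m1, 1:m3, 2:m1, 3:m1
edges: (0,1,2); (0,2,1); (3,0,1)
branch 1 (rule r1):
nodes: 0:m1, 1:m3, 2:m1, 3:m1
edges: (0,1,1); (0,2,1); (3,0,1)
branch 2 (rule r2):
nodes: 1:m3, 2:m1, 3:m1
edges: (3,2,2)


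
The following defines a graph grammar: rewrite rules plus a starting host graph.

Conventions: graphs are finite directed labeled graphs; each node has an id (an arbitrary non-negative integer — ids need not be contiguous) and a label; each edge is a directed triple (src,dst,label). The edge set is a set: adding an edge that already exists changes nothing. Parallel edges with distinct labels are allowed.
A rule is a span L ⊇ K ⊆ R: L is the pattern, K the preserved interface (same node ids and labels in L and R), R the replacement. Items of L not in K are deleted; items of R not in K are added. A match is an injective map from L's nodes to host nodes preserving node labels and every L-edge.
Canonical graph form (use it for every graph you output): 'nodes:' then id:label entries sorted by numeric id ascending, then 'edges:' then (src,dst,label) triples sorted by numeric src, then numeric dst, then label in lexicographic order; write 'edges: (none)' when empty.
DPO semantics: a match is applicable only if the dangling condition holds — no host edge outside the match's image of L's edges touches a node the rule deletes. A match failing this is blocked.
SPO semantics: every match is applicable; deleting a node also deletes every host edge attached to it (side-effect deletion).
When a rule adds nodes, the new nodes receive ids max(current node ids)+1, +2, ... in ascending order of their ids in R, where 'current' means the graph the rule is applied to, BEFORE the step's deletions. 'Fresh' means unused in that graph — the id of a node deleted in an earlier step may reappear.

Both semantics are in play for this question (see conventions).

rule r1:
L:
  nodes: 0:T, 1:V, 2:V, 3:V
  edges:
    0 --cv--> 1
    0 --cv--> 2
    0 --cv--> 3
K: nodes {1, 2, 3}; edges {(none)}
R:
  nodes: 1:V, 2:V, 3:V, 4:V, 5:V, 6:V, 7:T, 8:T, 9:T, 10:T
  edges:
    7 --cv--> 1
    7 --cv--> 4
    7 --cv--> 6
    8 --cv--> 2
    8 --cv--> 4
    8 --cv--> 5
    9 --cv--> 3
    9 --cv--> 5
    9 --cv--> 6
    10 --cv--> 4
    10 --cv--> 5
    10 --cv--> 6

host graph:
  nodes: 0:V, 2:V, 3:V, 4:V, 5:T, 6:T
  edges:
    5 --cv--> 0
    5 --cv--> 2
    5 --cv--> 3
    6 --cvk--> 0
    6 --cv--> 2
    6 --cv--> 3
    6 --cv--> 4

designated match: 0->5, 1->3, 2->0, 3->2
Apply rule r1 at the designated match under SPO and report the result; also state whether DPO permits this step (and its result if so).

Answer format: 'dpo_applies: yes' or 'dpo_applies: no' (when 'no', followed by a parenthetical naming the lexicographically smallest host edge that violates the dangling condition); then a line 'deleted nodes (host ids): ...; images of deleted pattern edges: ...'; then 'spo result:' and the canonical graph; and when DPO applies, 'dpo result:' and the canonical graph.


dpo_applies: yes
deleted nodes (host ids): 5; images of deleted pattern edges: (5,0,cv); (5,2,cv); (5,3,cv)
spo result:
nodes: 0:V, 2:V, 3:V, 4:V, 6:T, 7:V, 8:V, 9:V, 10:T, 11:T, 12:T, 13:T
edges: (6,0,cvk); (6,2,cv); (6,3,cv); (6,4,cv); (10,3,cv); (10,7,cv); (10,9,cv); (11,0,cv); (11,7,cv); (11,8,cv); (12,2,cv); (12,8,cv); (12,9,cv); (13,7,cv); (13,8,cv); (13,9,cv)
dpo result:
nodes: 0:V, 2:V, 3:V, 4:V, 6:T, 7:V, 8:V, 9:V, 10:T, 11:T, 12:T, 13:T
edges: (6,0,cvk); (6,2,cv); (6,3,cv); (6,4,cv); (10,3,cv); (10,7,cv); (10,9,cv); (11,0,cv); (11,7,cv); (11,8,cv); (12,2,cv); (12,8,cv); (12,9,cv); (13,7,cv); (13,8,cv); (13,9,cv)


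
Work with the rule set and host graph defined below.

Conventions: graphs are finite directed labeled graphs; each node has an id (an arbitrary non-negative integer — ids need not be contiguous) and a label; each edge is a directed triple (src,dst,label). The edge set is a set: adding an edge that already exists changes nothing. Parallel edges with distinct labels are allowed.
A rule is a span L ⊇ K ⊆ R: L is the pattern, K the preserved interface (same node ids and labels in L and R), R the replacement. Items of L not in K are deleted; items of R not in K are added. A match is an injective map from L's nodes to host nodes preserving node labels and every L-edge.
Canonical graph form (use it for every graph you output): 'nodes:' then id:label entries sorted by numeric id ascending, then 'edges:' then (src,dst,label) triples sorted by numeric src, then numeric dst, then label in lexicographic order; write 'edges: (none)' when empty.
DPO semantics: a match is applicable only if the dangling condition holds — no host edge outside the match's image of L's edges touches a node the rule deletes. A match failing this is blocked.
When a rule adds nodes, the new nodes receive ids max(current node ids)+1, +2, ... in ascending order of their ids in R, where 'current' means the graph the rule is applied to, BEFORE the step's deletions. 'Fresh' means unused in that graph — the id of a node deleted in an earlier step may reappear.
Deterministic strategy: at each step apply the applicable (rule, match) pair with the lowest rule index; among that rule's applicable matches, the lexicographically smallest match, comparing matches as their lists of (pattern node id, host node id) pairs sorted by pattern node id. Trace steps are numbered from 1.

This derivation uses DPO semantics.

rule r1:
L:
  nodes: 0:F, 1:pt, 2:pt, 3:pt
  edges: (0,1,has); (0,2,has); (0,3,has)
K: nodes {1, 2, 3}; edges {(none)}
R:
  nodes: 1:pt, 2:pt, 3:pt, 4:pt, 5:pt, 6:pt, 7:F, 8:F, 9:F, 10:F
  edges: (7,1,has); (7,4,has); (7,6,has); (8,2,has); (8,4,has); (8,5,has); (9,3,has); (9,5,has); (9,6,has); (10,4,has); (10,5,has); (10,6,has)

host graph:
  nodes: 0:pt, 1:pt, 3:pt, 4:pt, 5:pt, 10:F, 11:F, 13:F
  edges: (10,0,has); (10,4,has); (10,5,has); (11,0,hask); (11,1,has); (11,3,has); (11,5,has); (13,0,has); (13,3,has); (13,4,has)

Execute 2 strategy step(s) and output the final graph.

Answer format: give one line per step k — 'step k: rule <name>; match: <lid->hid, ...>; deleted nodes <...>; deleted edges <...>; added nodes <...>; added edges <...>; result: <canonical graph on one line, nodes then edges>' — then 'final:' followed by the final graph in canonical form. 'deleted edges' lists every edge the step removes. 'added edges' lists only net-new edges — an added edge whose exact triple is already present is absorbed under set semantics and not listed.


step 1: rule r1; match: 0->10, 1->0, 2->4, 3->5; deleted nodes 10; deleted edges (10,0,has); (10,4,has); (10,5,has); added nodes 14, 15, 16, 17, 18, 19, 20; added edges (17,0,has); (17,14,has); (17,16,has); (18,4,has); (18,14,has); (18,15,has); (19,5,has); (19,15,has); (19,16,has); (20,14,has); (20,15,has); (20,16,has); result: nodes: 0:pt, 1:pt, 3:pt, 4:pt, 5:pt, 11:F, 13:F, 14:pt, 15:pt, 16:pt, 17:F, 18:F, 19:F, 20:F edges: (11,0,hask); (11,1,has); (11,3,has); (11,5,has); (13,0,has); (13,3,has); (13,4,has); (17,0,has); (17,14,has); (17,16,has); (18,4,has); (18,14,has); (18,15,has); (19,5,has); (19,15,has); (19,16,has); (20,14,has); (20,15,has); (20,16,has)
step 2: rule r1; match: 0->13, 1->0, 2->3, 3->4; deleted nodes 13; deleted edges (13,0,has); (13,3,has); (13,4,has); added nodes 21, 22, 23, 24, 25, 26, 27; added edges (24,0,has); (24,21,has); (24,23,has); (25,3,has); (25,21,has); (25,22,has); (26,4,has); (26,22,has); (26,23,has); (27,21,has); (27,22,has); (27,23,has); result: nodes: 0:pt, 1:pt, 3:pt, 4:pt, 5:pt, 11:F, 14:pt, 15:pt, 16:pt, 17:F, 18:F, 19:F, 20:F, 21:pt, 22:pt, 23:pt, 24:F, 25:F, 26:F, 27:F edges: (11,0,hask); (11,1,has); (11,3,has); (11,5,has); (17,0,has); (17,14,has); (17,16,has); (18,4,has); (18,14,has); (18,15,has); (19,5,has); (19,15,has); (19,16,has); (20,14,has); (20,15,has); (20,16,has); (24,0,has); (24,21,has); (24,23,has); (25,3,has); (25,21,has); (25,22,has); (26,4,has); (26,22,has); (26,23,has); (27,21,has); (27,22,has); (27,23,has)
final:
nodes: 0:pt, 1:pt, 3:pt, 4:pt, 5:pt, 11:F, 14:pt, 15:pt, 16:pt, 17:F, 18:F, 19:F, 20:F, 21:pt, 22:pt, 23:pt, 24:F, 25:F, 26:F, 27:F
edges: (11,0,hask); (11,1,has); (11,3,has); (11,5,has); (17,0,has); (17,14,has); (17,16,has); (18,4,has); (18,14,has); (18,15,has); (19,5,has); (19,15,has); (19,16,has); (20,14,has); (20,15,has); (20,16,has); (24,0,has); (24,21,has); (24,23,has); (25,3,has); (25,21,has); (25,22,has); (26,4,has); (26,22,has); (26,23,has); (27,21,has); (27,22,has); (27,23,has)


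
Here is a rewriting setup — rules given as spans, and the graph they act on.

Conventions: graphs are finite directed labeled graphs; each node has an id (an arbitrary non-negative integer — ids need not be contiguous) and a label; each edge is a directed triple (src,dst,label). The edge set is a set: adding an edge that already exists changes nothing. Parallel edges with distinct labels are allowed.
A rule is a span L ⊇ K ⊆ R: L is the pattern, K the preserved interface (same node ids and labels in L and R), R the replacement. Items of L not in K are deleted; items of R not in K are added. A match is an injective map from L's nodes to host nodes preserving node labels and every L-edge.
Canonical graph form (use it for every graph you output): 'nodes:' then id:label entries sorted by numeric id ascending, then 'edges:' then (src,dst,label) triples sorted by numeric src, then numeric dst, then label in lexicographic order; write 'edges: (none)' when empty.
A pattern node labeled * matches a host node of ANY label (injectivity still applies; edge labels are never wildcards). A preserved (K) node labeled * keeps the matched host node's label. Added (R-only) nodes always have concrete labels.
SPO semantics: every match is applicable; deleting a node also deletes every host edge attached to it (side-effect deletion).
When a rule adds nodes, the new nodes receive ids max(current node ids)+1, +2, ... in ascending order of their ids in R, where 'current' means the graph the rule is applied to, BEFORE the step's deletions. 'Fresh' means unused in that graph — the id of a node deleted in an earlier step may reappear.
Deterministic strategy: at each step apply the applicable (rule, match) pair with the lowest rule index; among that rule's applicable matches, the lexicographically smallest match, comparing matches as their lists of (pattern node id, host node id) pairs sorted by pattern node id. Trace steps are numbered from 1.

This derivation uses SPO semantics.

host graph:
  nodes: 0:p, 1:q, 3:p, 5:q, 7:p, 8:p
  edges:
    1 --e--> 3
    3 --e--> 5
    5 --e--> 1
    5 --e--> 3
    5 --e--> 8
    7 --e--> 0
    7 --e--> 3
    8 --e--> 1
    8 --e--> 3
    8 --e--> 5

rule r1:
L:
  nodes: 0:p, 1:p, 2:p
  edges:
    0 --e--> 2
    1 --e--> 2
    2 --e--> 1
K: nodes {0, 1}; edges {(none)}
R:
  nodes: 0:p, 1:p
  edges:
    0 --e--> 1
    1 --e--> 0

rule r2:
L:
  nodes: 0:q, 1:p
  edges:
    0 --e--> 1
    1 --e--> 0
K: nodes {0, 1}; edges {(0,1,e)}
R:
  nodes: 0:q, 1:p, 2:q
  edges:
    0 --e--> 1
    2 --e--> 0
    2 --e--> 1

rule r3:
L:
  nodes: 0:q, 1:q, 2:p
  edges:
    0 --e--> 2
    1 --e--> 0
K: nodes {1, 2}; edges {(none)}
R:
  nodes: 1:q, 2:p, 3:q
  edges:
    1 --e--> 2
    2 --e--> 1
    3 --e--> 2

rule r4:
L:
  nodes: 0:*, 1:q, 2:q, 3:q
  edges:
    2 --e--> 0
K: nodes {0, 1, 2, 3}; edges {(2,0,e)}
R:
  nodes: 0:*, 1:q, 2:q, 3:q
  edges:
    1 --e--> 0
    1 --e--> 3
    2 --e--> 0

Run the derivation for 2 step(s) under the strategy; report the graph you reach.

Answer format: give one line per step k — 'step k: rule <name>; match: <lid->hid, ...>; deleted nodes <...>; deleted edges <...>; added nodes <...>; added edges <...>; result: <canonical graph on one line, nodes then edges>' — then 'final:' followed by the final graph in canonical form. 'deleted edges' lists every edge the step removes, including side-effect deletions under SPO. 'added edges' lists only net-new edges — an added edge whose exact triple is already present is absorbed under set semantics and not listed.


step 1: rule r2; match: 0->5, 1->3; deleted nodes (none); deleted edges (3,5,e); added nodes 9; added edges (9,3,e); (9,5,e); result: nodes: 0:p, 1:q, 3:p, 5:q, 7:p, 8:p, 9:q edges: (1,3,e); (5,1,e); (5,3,e); (5,8,e); (7,0,e); (7,3,e); (8,1,e); (8,3,e); (8,5,e); (9,3,e); (9,5,e)
step 2: rule r2; match: 0->5, 1->8; deleted nodes (none); deleted edges (8,5,e); added nodes 10; added edges (10,5,e); (10,8,e); result: nodes: 0:p, 1:q, 3:p, 5:q, 7:p, 8:p, 9:q, 10:q edges: (1,3,e); (5,1,e); (5,3,e); (5,8,e); (7,0,e); (7,3,e); (8,1,e); (8,3,e); (9,3,e); (9,5,e); (10,5,e); (10,8,e)
final:
nodes: 0:p, 1:q, 3:p, 5:q, 7:p, 8:p, 9:q, 10:q
edges: (1,3,e); (5,1,e); (5,3,e); (5,8,e); (7,0,e); (7,3,e); (8,1,e); (8,3,e); (9,3,e); (9,5,e); (10,5,e); (10,8,e)


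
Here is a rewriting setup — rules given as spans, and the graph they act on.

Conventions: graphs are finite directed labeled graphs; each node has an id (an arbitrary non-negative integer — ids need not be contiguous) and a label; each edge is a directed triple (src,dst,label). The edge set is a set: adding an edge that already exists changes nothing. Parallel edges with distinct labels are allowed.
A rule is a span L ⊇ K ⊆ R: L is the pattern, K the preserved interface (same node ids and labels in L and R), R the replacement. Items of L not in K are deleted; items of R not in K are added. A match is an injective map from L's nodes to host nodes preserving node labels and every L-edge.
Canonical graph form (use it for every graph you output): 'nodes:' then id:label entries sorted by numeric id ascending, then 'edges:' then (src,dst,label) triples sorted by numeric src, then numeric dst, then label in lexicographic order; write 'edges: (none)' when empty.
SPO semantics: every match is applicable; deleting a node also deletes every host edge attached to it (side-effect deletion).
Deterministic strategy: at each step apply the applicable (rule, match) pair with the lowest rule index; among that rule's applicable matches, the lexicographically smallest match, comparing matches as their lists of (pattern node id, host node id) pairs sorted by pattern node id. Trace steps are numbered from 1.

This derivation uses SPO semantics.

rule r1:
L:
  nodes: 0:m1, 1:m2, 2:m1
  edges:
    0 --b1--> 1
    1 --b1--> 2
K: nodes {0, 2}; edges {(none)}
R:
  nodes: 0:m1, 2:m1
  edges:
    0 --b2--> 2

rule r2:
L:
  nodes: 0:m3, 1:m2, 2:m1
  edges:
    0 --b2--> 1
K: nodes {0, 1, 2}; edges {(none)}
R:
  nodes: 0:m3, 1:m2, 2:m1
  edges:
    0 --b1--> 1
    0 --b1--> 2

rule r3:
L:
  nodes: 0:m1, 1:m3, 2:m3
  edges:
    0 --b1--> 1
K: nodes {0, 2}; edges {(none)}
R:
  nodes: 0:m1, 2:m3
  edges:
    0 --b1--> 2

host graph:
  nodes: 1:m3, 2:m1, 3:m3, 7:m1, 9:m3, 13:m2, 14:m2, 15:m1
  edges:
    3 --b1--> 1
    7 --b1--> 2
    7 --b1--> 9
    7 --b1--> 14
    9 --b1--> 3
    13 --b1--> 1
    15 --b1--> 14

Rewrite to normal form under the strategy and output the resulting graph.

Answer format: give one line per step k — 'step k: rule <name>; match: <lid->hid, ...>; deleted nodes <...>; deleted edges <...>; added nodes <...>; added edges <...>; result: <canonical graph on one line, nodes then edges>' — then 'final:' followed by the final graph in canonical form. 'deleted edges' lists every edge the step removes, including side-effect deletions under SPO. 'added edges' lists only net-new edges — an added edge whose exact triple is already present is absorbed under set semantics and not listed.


step 1: rule r3; match: 0->7, 1->9, 2->1; deleted nodes 9; deleted edges (7,9,b1); (9,3,b1); added nodes (none); added edges (7,1,b1); result: nodes: 1:m3, 2:m1, 3:m3, 7:m1, 13:m2, 14:m2, 15:m1 edges: (3,1,b1); (7,1,b1); (7,2,b1); (7,14,b1); (13,1,b1); (15,14,b1)
step 2: rule r3; match: 0->7, 1->1, 2->3; deleted nodes 1; deleted edges (3,1,b1); (7,1,b1); (13,1,b1); added nodes (none); added edges (7,3,b1); result: nodes: 2:m1, 3:m3, 7:m1, 13:m2, 14:m2, 15:m1 edges: (7,2,b1); (7,3,b1); (7,14,b1); (15,14,b1)
final:
nodes: 2:m1, 3:m3, 7:m1, 13:m2, 14:m2, 15:m1
edges: (7,2,b1); (7,3,b1); (7,14,b1); (15,14,b1)


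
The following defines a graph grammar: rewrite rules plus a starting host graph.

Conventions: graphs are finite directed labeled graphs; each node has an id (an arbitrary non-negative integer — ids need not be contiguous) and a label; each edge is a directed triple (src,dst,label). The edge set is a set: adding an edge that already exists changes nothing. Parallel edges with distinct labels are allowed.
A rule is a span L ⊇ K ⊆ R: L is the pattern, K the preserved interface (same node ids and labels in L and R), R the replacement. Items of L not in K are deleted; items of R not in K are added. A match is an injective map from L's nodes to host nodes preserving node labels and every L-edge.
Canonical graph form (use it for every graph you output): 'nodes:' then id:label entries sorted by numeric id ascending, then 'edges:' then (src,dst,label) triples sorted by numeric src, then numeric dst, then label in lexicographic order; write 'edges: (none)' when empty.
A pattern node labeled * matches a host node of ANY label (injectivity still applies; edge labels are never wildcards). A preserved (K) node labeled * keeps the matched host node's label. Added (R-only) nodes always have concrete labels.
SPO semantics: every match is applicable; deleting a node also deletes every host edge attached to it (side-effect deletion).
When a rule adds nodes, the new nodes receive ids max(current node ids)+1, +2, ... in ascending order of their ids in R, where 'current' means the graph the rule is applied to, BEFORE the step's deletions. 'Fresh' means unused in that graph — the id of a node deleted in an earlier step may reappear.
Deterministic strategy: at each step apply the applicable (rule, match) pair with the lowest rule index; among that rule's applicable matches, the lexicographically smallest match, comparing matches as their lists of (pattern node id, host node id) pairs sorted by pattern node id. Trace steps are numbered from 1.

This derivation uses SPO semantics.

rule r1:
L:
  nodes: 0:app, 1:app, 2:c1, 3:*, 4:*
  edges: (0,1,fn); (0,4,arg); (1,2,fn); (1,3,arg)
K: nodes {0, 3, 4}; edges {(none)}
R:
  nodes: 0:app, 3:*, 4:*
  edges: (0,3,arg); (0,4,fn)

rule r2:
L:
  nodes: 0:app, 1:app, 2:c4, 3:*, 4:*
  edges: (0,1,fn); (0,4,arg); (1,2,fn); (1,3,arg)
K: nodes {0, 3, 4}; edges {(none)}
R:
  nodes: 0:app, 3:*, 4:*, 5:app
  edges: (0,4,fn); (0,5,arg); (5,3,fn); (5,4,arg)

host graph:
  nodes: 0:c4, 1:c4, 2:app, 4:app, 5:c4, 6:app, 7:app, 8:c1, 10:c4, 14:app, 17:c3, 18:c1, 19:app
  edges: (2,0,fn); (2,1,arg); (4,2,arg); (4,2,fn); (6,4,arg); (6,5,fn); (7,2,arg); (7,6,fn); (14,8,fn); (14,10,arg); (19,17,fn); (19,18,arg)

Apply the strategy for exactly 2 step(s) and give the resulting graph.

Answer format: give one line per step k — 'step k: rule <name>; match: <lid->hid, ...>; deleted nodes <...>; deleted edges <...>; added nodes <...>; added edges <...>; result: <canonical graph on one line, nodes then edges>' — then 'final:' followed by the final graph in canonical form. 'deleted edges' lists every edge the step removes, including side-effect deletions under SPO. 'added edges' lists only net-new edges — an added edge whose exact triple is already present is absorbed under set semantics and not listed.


step 1: rule r2; match: 0->7, 1->6, 2->5, 3->4, 4->2; deleted nodes 5, 6; deleted edges (6,4,arg); (6,5,fn); (7,2,arg); (7,6,fn); added nodes 20; added edges (7,2,fn); (7,20,arg); (20,2,arg); (20,4,fn); result: nodes: 0:c4, 1:c4, 2:app, 4:app, 7:app, 8:c1, 10:c4, 14:app, 17:c3, 18:c1, 19:app, 20:app edges: (2,0,fn); (2,1,arg); (4,2,arg); (4,2,fn); (7,2,fn); (7,20,arg); (14,8,fn); (14,10,arg); (19,17,fn); (19,18,arg); (20,2,arg); (20,4,fn)
step 2: rule r2; match: 0->7, 1->2, 2->0, 3->1, 4->20; deleted nodes 0, 2; deleted edges (2,0,fn); (2,1,arg); (4,2,arg); (4,2,fn); (7,2,fn); (7,20,arg); (20,2,arg); added nodes 21; added edges (7,20,fn); (7,21,arg); (21,1,fn); (21,20,arg); result: nodes: 1:c4, 4:app, 7:app, 8:c1, 10:c4, 14:app, 17:c3, 18:c1, 19:app, 20:app, 21:app edges: (7,20,fn); (7,21,arg); (14,8,fn); (14,10,arg); (19,17,fn); (19,18,arg); (20,4,fn); (21,1,fn); (21,20,arg)
final:
nodes: 1:c4, 4:app, 7:app, 8:c1, 10:c4, 14:app, 17:c3, 18:c1, 19:app, 20:app, 21:app
edges: (7,20,fn); (7,21,arg); (14,8,fn); (14,10,arg); (19,17,fn); (19,18,arg); (20,4,fn); (21,1,fn); (21,20,arg)


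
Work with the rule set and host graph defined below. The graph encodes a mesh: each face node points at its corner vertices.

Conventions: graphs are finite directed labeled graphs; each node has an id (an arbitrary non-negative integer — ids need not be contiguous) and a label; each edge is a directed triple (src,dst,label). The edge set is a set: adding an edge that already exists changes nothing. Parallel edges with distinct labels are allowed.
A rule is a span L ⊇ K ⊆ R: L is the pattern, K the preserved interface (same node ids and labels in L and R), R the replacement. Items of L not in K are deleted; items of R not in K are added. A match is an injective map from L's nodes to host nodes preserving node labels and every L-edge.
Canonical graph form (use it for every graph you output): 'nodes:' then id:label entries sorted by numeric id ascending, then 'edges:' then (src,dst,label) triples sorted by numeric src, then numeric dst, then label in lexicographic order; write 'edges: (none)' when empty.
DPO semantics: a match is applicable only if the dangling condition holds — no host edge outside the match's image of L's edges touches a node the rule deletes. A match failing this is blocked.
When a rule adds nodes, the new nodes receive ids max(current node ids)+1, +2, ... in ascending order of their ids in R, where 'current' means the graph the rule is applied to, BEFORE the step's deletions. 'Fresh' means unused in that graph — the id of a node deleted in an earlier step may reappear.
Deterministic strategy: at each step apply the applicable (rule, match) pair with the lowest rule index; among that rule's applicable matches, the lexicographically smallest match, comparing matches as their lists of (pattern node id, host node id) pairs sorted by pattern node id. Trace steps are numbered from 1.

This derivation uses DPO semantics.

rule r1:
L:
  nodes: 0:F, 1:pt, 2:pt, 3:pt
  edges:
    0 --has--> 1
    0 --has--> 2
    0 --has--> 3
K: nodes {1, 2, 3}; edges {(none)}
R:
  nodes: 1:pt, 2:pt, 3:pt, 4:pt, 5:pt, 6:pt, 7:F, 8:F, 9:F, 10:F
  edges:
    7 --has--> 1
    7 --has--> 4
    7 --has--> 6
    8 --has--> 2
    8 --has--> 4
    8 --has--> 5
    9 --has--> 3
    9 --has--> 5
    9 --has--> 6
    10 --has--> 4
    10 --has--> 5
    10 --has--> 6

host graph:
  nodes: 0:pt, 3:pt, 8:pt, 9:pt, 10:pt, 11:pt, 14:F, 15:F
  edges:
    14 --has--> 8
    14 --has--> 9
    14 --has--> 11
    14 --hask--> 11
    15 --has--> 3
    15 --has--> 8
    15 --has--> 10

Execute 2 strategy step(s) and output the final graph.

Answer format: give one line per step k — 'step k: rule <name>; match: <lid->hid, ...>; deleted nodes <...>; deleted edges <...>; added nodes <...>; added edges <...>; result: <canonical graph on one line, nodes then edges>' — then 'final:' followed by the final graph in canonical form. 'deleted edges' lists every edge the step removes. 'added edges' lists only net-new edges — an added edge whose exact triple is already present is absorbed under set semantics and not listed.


step 1: rule r1; match: 0->15, 1->3, 2->8, 3->10; deleted nodes 15; deleted edges (15,3,has); (15,8,has); (15,10,has); added nodes 16, 17, 18, 19, 20, 21, 22; added edges (19,3,has); (19,16,has); (19,18,has); (20,8,has); (20,16,has); (20,17,has); (21,10,has); (21,17,has); (21,18,has); (22,16,has); (22,17,has); (22,18,has); result: nodes: 0:pt, 3:pt, 8:pt, 9:pt, 10:pt, 11:pt, 14:F, 16:pt, 17:pt, 18:pt, 19:F, 20:F, 21:F, 22:F edges: (14,8,has); (14,9,has); (14,11,has); (14,11,hask); (19,3,has); (19,16,has); (19,18,has); (20,8,has); (20,16,has); (20,17,has); (21,10,has); (21,17,has); (21,18,has); (22,16,has); (22,17,has); (22,18,has)
step 2: rule r1; match: 0->19, 1->3, 2->16, 3->18; deleted nodes 19; deleted edges (19,3,has); (19,16,has); (19,18,has); added nodes 23, 24, 25, 26, 27, 28, 29; added edges (26,3,has); (26,23,has); (26,25,has); (27,16,has); (27,23,has); (27,24,has); (28,18,has); (28,24,has); (28,25,has); (29,23,has); (29,24,has); (29,25,has); result: nodes: 0:pt, 3:pt, 8:pt, 9:pt, 10:pt, 11:pt, 14:F, 16:pt, 17:pt, 18:pt, 20:F, 21:F, 22:F, 23:pt, 24:pt, 25:pt, 26:F, 27:F, 28:F, 29:F edges: (14,8,has); (14,9,has); (14,11,has); (14,11,hask); (20,8,has); (20,16,has); (20,17,has); (21,10,has); (21,17,has); (21,18,has); (22,16,has); (22,17,has); (22,18,has); (26,3,has); (26,23,has); (26,25,has); (27,16,has); (27,23,has); (27,24,has); (28,18,has); (28,24,has); (28,25,has); (29,23,has); (29,24,has); (29,25,has)
final:
nodes: 0:pt, 3:pt, 8:pt, 9:pt, 10:pt, 11:pt, 14:F, 16:pt, 17:pt, 18:pt, 20:F, 21:F, 22:F, 23:pt, 24:pt, 25:pt, 26:F, 27:F, 28:F, 29:F
edges: (14,8,has); (14,9,has); (14,11,has); (14,11,hask); (20,8,has); (20,16,has); (20,17,has); (21,10,has); (21,17,has); (21,18,has); (22,16,has); (22,17,has); (22,18,has); (26,3,has); (26,23,has); (26,25,has); (27,16,has); (27,23,has); (27,24,has); (28,18,has); (28,24,has); (28,25,has); (29,23,has); (29,24,has); (29,25,has)
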